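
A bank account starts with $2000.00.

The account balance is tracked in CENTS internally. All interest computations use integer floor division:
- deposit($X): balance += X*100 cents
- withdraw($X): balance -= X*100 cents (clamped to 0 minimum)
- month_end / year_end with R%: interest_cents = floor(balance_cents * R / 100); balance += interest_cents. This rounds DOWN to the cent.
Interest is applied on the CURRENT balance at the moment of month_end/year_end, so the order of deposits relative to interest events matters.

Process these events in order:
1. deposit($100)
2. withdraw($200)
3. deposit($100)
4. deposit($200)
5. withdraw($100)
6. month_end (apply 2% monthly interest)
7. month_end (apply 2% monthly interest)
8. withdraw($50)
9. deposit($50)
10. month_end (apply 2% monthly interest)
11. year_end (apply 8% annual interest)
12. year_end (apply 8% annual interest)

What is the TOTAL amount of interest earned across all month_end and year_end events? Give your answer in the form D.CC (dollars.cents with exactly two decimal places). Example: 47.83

Answer: 499.35

Derivation:
After 1 (deposit($100)): balance=$2100.00 total_interest=$0.00
After 2 (withdraw($200)): balance=$1900.00 total_interest=$0.00
After 3 (deposit($100)): balance=$2000.00 total_interest=$0.00
After 4 (deposit($200)): balance=$2200.00 total_interest=$0.00
After 5 (withdraw($100)): balance=$2100.00 total_interest=$0.00
After 6 (month_end (apply 2% monthly interest)): balance=$2142.00 total_interest=$42.00
After 7 (month_end (apply 2% monthly interest)): balance=$2184.84 total_interest=$84.84
After 8 (withdraw($50)): balance=$2134.84 total_interest=$84.84
After 9 (deposit($50)): balance=$2184.84 total_interest=$84.84
After 10 (month_end (apply 2% monthly interest)): balance=$2228.53 total_interest=$128.53
After 11 (year_end (apply 8% annual interest)): balance=$2406.81 total_interest=$306.81
After 12 (year_end (apply 8% annual interest)): balance=$2599.35 total_interest=$499.35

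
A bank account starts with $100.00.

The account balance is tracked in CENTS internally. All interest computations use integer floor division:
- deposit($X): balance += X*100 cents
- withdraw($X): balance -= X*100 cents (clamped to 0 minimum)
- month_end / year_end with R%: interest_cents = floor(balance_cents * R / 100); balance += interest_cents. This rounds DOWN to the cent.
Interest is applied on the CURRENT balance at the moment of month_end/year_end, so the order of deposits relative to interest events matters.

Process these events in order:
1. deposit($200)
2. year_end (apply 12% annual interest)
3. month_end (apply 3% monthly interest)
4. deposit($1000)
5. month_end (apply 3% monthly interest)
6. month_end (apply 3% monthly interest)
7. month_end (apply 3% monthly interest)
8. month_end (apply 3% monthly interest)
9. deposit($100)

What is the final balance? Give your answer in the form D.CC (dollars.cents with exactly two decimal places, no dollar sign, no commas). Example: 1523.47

Answer: 1615.01

Derivation:
After 1 (deposit($200)): balance=$300.00 total_interest=$0.00
After 2 (year_end (apply 12% annual interest)): balance=$336.00 total_interest=$36.00
After 3 (month_end (apply 3% monthly interest)): balance=$346.08 total_interest=$46.08
After 4 (deposit($1000)): balance=$1346.08 total_interest=$46.08
After 5 (month_end (apply 3% monthly interest)): balance=$1386.46 total_interest=$86.46
After 6 (month_end (apply 3% monthly interest)): balance=$1428.05 total_interest=$128.05
After 7 (month_end (apply 3% monthly interest)): balance=$1470.89 total_interest=$170.89
After 8 (month_end (apply 3% monthly interest)): balance=$1515.01 total_interest=$215.01
After 9 (deposit($100)): balance=$1615.01 total_interest=$215.01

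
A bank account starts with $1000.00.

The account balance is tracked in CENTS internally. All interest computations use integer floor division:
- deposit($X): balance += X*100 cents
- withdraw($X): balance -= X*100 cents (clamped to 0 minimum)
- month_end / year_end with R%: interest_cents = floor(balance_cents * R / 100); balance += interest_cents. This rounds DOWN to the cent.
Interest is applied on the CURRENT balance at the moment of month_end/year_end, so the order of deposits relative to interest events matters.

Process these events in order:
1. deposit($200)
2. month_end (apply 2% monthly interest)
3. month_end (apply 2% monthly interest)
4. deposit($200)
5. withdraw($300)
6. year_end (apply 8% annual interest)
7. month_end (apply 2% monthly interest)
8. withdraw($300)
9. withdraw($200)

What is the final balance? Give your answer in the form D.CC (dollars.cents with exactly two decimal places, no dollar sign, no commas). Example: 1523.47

After 1 (deposit($200)): balance=$1200.00 total_interest=$0.00
After 2 (month_end (apply 2% monthly interest)): balance=$1224.00 total_interest=$24.00
After 3 (month_end (apply 2% monthly interest)): balance=$1248.48 total_interest=$48.48
After 4 (deposit($200)): balance=$1448.48 total_interest=$48.48
After 5 (withdraw($300)): balance=$1148.48 total_interest=$48.48
After 6 (year_end (apply 8% annual interest)): balance=$1240.35 total_interest=$140.35
After 7 (month_end (apply 2% monthly interest)): balance=$1265.15 total_interest=$165.15
After 8 (withdraw($300)): balance=$965.15 total_interest=$165.15
After 9 (withdraw($200)): balance=$765.15 total_interest=$165.15

Answer: 765.15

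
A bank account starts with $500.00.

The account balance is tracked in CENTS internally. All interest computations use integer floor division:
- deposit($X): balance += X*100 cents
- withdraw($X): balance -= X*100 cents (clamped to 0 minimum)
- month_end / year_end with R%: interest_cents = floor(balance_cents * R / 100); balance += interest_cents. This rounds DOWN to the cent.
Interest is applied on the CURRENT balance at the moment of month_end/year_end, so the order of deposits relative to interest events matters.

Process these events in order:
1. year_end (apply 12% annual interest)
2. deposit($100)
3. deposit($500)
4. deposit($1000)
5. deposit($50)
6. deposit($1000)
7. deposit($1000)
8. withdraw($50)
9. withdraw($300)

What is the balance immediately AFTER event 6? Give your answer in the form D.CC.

After 1 (year_end (apply 12% annual interest)): balance=$560.00 total_interest=$60.00
After 2 (deposit($100)): balance=$660.00 total_interest=$60.00
After 3 (deposit($500)): balance=$1160.00 total_interest=$60.00
After 4 (deposit($1000)): balance=$2160.00 total_interest=$60.00
After 5 (deposit($50)): balance=$2210.00 total_interest=$60.00
After 6 (deposit($1000)): balance=$3210.00 total_interest=$60.00

Answer: 3210.00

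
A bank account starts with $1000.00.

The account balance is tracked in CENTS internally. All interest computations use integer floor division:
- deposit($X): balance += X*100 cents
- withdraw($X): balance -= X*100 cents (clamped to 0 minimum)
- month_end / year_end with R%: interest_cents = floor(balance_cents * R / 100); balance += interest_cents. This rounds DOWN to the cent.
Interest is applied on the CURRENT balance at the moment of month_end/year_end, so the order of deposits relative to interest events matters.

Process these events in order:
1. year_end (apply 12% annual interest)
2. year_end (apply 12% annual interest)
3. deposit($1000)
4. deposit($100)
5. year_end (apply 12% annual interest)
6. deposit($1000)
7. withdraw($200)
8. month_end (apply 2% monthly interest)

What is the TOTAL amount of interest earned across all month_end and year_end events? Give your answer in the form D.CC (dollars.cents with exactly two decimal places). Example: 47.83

After 1 (year_end (apply 12% annual interest)): balance=$1120.00 total_interest=$120.00
After 2 (year_end (apply 12% annual interest)): balance=$1254.40 total_interest=$254.40
After 3 (deposit($1000)): balance=$2254.40 total_interest=$254.40
After 4 (deposit($100)): balance=$2354.40 total_interest=$254.40
After 5 (year_end (apply 12% annual interest)): balance=$2636.92 total_interest=$536.92
After 6 (deposit($1000)): balance=$3636.92 total_interest=$536.92
After 7 (withdraw($200)): balance=$3436.92 total_interest=$536.92
After 8 (month_end (apply 2% monthly interest)): balance=$3505.65 total_interest=$605.65

Answer: 605.65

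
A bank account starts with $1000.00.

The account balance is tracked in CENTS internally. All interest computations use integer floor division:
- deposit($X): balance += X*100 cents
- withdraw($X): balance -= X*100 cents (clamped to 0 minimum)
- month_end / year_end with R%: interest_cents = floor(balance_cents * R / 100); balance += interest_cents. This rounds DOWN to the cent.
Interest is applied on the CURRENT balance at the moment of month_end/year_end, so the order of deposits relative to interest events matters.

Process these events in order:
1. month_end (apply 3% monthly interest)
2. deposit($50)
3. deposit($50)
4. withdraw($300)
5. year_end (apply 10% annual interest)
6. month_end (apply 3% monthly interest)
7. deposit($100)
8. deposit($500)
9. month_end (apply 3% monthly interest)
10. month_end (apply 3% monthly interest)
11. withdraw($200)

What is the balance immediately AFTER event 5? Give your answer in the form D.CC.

After 1 (month_end (apply 3% monthly interest)): balance=$1030.00 total_interest=$30.00
After 2 (deposit($50)): balance=$1080.00 total_interest=$30.00
After 3 (deposit($50)): balance=$1130.00 total_interest=$30.00
After 4 (withdraw($300)): balance=$830.00 total_interest=$30.00
After 5 (year_end (apply 10% annual interest)): balance=$913.00 total_interest=$113.00

Answer: 913.00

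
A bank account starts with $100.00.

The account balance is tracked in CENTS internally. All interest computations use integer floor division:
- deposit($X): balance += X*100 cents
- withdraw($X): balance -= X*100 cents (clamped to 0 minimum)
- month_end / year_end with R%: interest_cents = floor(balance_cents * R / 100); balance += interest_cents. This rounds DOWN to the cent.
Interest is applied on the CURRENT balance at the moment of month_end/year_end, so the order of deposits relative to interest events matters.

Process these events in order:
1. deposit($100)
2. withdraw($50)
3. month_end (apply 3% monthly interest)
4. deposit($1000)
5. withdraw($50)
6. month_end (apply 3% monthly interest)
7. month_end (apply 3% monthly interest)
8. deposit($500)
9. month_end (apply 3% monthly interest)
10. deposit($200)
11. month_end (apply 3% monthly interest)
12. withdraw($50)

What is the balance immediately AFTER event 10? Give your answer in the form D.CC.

After 1 (deposit($100)): balance=$200.00 total_interest=$0.00
After 2 (withdraw($50)): balance=$150.00 total_interest=$0.00
After 3 (month_end (apply 3% monthly interest)): balance=$154.50 total_interest=$4.50
After 4 (deposit($1000)): balance=$1154.50 total_interest=$4.50
After 5 (withdraw($50)): balance=$1104.50 total_interest=$4.50
After 6 (month_end (apply 3% monthly interest)): balance=$1137.63 total_interest=$37.63
After 7 (month_end (apply 3% monthly interest)): balance=$1171.75 total_interest=$71.75
After 8 (deposit($500)): balance=$1671.75 total_interest=$71.75
After 9 (month_end (apply 3% monthly interest)): balance=$1721.90 total_interest=$121.90
After 10 (deposit($200)): balance=$1921.90 total_interest=$121.90

Answer: 1921.90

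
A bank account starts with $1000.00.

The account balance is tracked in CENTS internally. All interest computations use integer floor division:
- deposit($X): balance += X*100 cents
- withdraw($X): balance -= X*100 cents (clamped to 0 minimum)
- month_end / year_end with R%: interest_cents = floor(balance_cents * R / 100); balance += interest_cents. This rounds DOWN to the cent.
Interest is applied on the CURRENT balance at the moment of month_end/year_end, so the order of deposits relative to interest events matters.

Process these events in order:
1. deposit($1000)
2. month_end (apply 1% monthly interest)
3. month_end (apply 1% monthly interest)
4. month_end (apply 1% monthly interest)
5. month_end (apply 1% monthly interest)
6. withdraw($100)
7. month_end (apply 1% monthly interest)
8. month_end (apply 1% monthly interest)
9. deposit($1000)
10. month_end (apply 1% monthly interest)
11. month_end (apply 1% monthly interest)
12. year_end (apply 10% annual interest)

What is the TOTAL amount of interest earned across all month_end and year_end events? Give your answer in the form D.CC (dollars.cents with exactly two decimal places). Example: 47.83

After 1 (deposit($1000)): balance=$2000.00 total_interest=$0.00
After 2 (month_end (apply 1% monthly interest)): balance=$2020.00 total_interest=$20.00
After 3 (month_end (apply 1% monthly interest)): balance=$2040.20 total_interest=$40.20
After 4 (month_end (apply 1% monthly interest)): balance=$2060.60 total_interest=$60.60
After 5 (month_end (apply 1% monthly interest)): balance=$2081.20 total_interest=$81.20
After 6 (withdraw($100)): balance=$1981.20 total_interest=$81.20
After 7 (month_end (apply 1% monthly interest)): balance=$2001.01 total_interest=$101.01
After 8 (month_end (apply 1% monthly interest)): balance=$2021.02 total_interest=$121.02
After 9 (deposit($1000)): balance=$3021.02 total_interest=$121.02
After 10 (month_end (apply 1% monthly interest)): balance=$3051.23 total_interest=$151.23
After 11 (month_end (apply 1% monthly interest)): balance=$3081.74 total_interest=$181.74
After 12 (year_end (apply 10% annual interest)): balance=$3389.91 total_interest=$489.91

Answer: 489.91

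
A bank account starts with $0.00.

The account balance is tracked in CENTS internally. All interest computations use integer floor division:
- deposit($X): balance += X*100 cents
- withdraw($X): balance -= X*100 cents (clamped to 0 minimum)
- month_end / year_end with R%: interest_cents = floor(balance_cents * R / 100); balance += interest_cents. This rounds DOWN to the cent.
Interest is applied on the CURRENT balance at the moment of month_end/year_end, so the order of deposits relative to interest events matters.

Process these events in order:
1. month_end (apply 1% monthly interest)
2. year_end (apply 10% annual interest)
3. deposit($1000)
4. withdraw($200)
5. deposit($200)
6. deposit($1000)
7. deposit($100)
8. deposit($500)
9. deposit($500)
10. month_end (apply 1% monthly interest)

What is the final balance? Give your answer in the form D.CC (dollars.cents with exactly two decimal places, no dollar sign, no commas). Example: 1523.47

After 1 (month_end (apply 1% monthly interest)): balance=$0.00 total_interest=$0.00
After 2 (year_end (apply 10% annual interest)): balance=$0.00 total_interest=$0.00
After 3 (deposit($1000)): balance=$1000.00 total_interest=$0.00
After 4 (withdraw($200)): balance=$800.00 total_interest=$0.00
After 5 (deposit($200)): balance=$1000.00 total_interest=$0.00
After 6 (deposit($1000)): balance=$2000.00 total_interest=$0.00
After 7 (deposit($100)): balance=$2100.00 total_interest=$0.00
After 8 (deposit($500)): balance=$2600.00 total_interest=$0.00
After 9 (deposit($500)): balance=$3100.00 total_interest=$0.00
After 10 (month_end (apply 1% monthly interest)): balance=$3131.00 total_interest=$31.00

Answer: 3131.00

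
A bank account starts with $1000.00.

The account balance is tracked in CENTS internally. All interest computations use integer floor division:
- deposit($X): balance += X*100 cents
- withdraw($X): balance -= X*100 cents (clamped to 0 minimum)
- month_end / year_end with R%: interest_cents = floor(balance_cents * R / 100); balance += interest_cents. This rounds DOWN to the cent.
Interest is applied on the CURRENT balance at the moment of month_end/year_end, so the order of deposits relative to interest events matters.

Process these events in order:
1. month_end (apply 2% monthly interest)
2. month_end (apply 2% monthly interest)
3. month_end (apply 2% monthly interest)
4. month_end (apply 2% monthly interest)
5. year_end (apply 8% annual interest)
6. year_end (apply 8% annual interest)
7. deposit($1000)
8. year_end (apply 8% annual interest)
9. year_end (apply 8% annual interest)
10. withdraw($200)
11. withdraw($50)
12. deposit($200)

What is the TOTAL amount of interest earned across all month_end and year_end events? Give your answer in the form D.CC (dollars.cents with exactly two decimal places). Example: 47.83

After 1 (month_end (apply 2% monthly interest)): balance=$1020.00 total_interest=$20.00
After 2 (month_end (apply 2% monthly interest)): balance=$1040.40 total_interest=$40.40
After 3 (month_end (apply 2% monthly interest)): balance=$1061.20 total_interest=$61.20
After 4 (month_end (apply 2% monthly interest)): balance=$1082.42 total_interest=$82.42
After 5 (year_end (apply 8% annual interest)): balance=$1169.01 total_interest=$169.01
After 6 (year_end (apply 8% annual interest)): balance=$1262.53 total_interest=$262.53
After 7 (deposit($1000)): balance=$2262.53 total_interest=$262.53
After 8 (year_end (apply 8% annual interest)): balance=$2443.53 total_interest=$443.53
After 9 (year_end (apply 8% annual interest)): balance=$2639.01 total_interest=$639.01
After 10 (withdraw($200)): balance=$2439.01 total_interest=$639.01
After 11 (withdraw($50)): balance=$2389.01 total_interest=$639.01
After 12 (deposit($200)): balance=$2589.01 total_interest=$639.01

Answer: 639.01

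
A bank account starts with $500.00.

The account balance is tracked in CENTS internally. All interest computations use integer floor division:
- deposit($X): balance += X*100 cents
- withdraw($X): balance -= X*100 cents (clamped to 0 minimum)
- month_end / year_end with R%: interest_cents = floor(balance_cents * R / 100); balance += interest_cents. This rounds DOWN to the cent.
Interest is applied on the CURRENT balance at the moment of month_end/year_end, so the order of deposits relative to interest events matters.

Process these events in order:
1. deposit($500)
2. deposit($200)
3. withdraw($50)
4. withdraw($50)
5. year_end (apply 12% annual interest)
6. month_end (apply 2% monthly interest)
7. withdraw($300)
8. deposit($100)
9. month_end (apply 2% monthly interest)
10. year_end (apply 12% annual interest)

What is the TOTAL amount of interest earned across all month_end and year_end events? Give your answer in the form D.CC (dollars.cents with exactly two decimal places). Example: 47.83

Answer: 307.10

Derivation:
After 1 (deposit($500)): balance=$1000.00 total_interest=$0.00
After 2 (deposit($200)): balance=$1200.00 total_interest=$0.00
After 3 (withdraw($50)): balance=$1150.00 total_interest=$0.00
After 4 (withdraw($50)): balance=$1100.00 total_interest=$0.00
After 5 (year_end (apply 12% annual interest)): balance=$1232.00 total_interest=$132.00
After 6 (month_end (apply 2% monthly interest)): balance=$1256.64 total_interest=$156.64
After 7 (withdraw($300)): balance=$956.64 total_interest=$156.64
After 8 (deposit($100)): balance=$1056.64 total_interest=$156.64
After 9 (month_end (apply 2% monthly interest)): balance=$1077.77 total_interest=$177.77
After 10 (year_end (apply 12% annual interest)): balance=$1207.10 total_interest=$307.10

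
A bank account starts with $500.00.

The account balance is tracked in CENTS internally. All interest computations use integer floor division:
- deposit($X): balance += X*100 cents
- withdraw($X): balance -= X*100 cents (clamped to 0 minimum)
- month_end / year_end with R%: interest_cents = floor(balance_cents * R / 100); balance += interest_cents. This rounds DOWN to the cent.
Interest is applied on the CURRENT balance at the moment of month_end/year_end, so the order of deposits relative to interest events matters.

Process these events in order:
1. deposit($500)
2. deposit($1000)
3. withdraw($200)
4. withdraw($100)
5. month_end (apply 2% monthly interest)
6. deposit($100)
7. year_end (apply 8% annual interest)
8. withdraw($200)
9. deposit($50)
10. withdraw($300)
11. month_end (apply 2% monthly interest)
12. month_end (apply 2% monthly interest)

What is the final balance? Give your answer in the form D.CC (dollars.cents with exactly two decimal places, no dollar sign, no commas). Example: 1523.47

Answer: 1592.55

Derivation:
After 1 (deposit($500)): balance=$1000.00 total_interest=$0.00
After 2 (deposit($1000)): balance=$2000.00 total_interest=$0.00
After 3 (withdraw($200)): balance=$1800.00 total_interest=$0.00
After 4 (withdraw($100)): balance=$1700.00 total_interest=$0.00
After 5 (month_end (apply 2% monthly interest)): balance=$1734.00 total_interest=$34.00
After 6 (deposit($100)): balance=$1834.00 total_interest=$34.00
After 7 (year_end (apply 8% annual interest)): balance=$1980.72 total_interest=$180.72
After 8 (withdraw($200)): balance=$1780.72 total_interest=$180.72
After 9 (deposit($50)): balance=$1830.72 total_interest=$180.72
After 10 (withdraw($300)): balance=$1530.72 total_interest=$180.72
After 11 (month_end (apply 2% monthly interest)): balance=$1561.33 total_interest=$211.33
After 12 (month_end (apply 2% monthly interest)): balance=$1592.55 total_interest=$242.55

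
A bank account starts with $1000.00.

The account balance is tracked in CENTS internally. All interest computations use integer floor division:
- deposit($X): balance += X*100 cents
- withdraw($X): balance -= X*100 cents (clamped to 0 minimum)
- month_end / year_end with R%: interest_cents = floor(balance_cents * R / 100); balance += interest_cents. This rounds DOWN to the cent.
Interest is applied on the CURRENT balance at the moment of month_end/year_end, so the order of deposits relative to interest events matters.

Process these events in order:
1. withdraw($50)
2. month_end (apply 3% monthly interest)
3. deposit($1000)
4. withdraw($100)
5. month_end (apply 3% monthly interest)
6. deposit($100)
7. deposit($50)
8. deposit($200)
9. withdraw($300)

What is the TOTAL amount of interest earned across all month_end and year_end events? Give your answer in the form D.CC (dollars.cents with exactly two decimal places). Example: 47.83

After 1 (withdraw($50)): balance=$950.00 total_interest=$0.00
After 2 (month_end (apply 3% monthly interest)): balance=$978.50 total_interest=$28.50
After 3 (deposit($1000)): balance=$1978.50 total_interest=$28.50
After 4 (withdraw($100)): balance=$1878.50 total_interest=$28.50
After 5 (month_end (apply 3% monthly interest)): balance=$1934.85 total_interest=$84.85
After 6 (deposit($100)): balance=$2034.85 total_interest=$84.85
After 7 (deposit($50)): balance=$2084.85 total_interest=$84.85
After 8 (deposit($200)): balance=$2284.85 total_interest=$84.85
After 9 (withdraw($300)): balance=$1984.85 total_interest=$84.85

Answer: 84.85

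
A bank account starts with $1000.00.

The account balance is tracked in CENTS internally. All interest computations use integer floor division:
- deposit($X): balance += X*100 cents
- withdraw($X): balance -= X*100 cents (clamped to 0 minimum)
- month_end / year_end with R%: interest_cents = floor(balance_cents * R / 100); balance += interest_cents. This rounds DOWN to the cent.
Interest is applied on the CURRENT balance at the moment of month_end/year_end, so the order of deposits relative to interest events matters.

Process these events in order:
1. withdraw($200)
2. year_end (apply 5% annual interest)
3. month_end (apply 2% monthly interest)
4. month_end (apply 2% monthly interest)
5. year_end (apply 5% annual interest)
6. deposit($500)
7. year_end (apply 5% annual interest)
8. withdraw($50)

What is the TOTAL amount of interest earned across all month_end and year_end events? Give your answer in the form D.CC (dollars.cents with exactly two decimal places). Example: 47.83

After 1 (withdraw($200)): balance=$800.00 total_interest=$0.00
After 2 (year_end (apply 5% annual interest)): balance=$840.00 total_interest=$40.00
After 3 (month_end (apply 2% monthly interest)): balance=$856.80 total_interest=$56.80
After 4 (month_end (apply 2% monthly interest)): balance=$873.93 total_interest=$73.93
After 5 (year_end (apply 5% annual interest)): balance=$917.62 total_interest=$117.62
After 6 (deposit($500)): balance=$1417.62 total_interest=$117.62
After 7 (year_end (apply 5% annual interest)): balance=$1488.50 total_interest=$188.50
After 8 (withdraw($50)): balance=$1438.50 total_interest=$188.50

Answer: 188.50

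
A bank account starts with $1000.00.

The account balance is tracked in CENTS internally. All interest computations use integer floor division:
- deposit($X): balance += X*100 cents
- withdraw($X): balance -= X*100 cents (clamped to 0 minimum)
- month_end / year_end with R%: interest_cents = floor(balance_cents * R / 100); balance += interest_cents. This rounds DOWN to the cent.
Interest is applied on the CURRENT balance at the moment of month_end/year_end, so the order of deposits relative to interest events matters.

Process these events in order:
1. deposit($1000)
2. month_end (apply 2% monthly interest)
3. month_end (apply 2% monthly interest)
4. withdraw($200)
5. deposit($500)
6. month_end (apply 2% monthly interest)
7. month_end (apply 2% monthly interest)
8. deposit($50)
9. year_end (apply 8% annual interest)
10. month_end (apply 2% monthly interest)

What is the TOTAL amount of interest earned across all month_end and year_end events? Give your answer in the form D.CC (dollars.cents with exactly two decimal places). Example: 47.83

Answer: 433.70

Derivation:
After 1 (deposit($1000)): balance=$2000.00 total_interest=$0.00
After 2 (month_end (apply 2% monthly interest)): balance=$2040.00 total_interest=$40.00
After 3 (month_end (apply 2% monthly interest)): balance=$2080.80 total_interest=$80.80
After 4 (withdraw($200)): balance=$1880.80 total_interest=$80.80
After 5 (deposit($500)): balance=$2380.80 total_interest=$80.80
After 6 (month_end (apply 2% monthly interest)): balance=$2428.41 total_interest=$128.41
After 7 (month_end (apply 2% monthly interest)): balance=$2476.97 total_interest=$176.97
After 8 (deposit($50)): balance=$2526.97 total_interest=$176.97
After 9 (year_end (apply 8% annual interest)): balance=$2729.12 total_interest=$379.12
After 10 (month_end (apply 2% monthly interest)): balance=$2783.70 total_interest=$433.70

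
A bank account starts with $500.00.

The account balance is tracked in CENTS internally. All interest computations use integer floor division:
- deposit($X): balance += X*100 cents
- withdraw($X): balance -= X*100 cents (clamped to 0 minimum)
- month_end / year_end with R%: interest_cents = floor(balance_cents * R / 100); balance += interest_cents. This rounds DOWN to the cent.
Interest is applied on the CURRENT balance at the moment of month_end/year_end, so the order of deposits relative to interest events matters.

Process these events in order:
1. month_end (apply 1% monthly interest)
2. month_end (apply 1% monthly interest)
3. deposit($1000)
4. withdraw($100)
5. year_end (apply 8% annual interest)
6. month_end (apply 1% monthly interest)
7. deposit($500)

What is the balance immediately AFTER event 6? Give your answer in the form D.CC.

Answer: 1538.07

Derivation:
After 1 (month_end (apply 1% monthly interest)): balance=$505.00 total_interest=$5.00
After 2 (month_end (apply 1% monthly interest)): balance=$510.05 total_interest=$10.05
After 3 (deposit($1000)): balance=$1510.05 total_interest=$10.05
After 4 (withdraw($100)): balance=$1410.05 total_interest=$10.05
After 5 (year_end (apply 8% annual interest)): balance=$1522.85 total_interest=$122.85
After 6 (month_end (apply 1% monthly interest)): balance=$1538.07 total_interest=$138.07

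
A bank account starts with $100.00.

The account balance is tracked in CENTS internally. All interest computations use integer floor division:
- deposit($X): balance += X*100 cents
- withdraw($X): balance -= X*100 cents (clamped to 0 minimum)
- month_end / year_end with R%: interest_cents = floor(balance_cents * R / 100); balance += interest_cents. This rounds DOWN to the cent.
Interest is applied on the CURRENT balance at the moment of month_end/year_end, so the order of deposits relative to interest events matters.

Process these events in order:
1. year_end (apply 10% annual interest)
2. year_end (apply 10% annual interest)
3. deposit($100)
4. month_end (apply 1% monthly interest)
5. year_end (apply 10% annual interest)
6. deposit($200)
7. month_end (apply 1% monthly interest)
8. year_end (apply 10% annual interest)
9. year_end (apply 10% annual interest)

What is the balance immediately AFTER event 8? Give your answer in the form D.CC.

Answer: 494.97

Derivation:
After 1 (year_end (apply 10% annual interest)): balance=$110.00 total_interest=$10.00
After 2 (year_end (apply 10% annual interest)): balance=$121.00 total_interest=$21.00
After 3 (deposit($100)): balance=$221.00 total_interest=$21.00
After 4 (month_end (apply 1% monthly interest)): balance=$223.21 total_interest=$23.21
After 5 (year_end (apply 10% annual interest)): balance=$245.53 total_interest=$45.53
After 6 (deposit($200)): balance=$445.53 total_interest=$45.53
After 7 (month_end (apply 1% monthly interest)): balance=$449.98 total_interest=$49.98
After 8 (year_end (apply 10% annual interest)): balance=$494.97 total_interest=$94.97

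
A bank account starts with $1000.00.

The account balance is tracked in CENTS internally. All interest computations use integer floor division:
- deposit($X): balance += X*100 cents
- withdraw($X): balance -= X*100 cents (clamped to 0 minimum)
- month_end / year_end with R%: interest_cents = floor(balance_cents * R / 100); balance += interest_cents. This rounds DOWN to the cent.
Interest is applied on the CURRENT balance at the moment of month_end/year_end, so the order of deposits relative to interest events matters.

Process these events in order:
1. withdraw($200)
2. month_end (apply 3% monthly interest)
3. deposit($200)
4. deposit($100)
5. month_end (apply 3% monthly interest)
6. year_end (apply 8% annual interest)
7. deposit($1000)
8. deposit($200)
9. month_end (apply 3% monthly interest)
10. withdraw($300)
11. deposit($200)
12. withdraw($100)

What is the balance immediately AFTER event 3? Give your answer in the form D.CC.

Answer: 1024.00

Derivation:
After 1 (withdraw($200)): balance=$800.00 total_interest=$0.00
After 2 (month_end (apply 3% monthly interest)): balance=$824.00 total_interest=$24.00
After 3 (deposit($200)): balance=$1024.00 total_interest=$24.00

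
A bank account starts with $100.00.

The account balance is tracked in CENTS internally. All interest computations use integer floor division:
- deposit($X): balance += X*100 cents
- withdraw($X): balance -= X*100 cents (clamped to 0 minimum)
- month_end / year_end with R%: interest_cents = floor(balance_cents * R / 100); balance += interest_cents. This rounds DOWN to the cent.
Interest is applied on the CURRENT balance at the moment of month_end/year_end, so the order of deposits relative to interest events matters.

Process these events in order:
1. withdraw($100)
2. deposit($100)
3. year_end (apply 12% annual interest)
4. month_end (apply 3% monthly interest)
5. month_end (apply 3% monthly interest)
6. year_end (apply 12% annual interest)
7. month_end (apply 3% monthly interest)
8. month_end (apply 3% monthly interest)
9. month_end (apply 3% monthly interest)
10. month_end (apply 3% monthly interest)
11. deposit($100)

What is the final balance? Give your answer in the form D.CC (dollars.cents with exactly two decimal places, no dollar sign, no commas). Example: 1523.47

After 1 (withdraw($100)): balance=$0.00 total_interest=$0.00
After 2 (deposit($100)): balance=$100.00 total_interest=$0.00
After 3 (year_end (apply 12% annual interest)): balance=$112.00 total_interest=$12.00
After 4 (month_end (apply 3% monthly interest)): balance=$115.36 total_interest=$15.36
After 5 (month_end (apply 3% monthly interest)): balance=$118.82 total_interest=$18.82
After 6 (year_end (apply 12% annual interest)): balance=$133.07 total_interest=$33.07
After 7 (month_end (apply 3% monthly interest)): balance=$137.06 total_interest=$37.06
After 8 (month_end (apply 3% monthly interest)): balance=$141.17 total_interest=$41.17
After 9 (month_end (apply 3% monthly interest)): balance=$145.40 total_interest=$45.40
After 10 (month_end (apply 3% monthly interest)): balance=$149.76 total_interest=$49.76
After 11 (deposit($100)): balance=$249.76 total_interest=$49.76

Answer: 249.76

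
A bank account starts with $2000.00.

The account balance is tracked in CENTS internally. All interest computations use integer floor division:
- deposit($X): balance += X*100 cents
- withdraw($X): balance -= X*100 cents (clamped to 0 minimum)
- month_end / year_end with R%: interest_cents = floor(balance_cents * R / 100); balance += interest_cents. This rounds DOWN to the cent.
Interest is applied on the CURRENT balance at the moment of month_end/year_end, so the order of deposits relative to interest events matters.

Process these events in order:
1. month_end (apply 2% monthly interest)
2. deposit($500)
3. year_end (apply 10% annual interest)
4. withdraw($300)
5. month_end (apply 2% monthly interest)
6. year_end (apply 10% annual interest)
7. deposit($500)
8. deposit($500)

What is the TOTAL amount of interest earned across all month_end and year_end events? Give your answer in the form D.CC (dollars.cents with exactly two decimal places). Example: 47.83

Answer: 598.26

Derivation:
After 1 (month_end (apply 2% monthly interest)): balance=$2040.00 total_interest=$40.00
After 2 (deposit($500)): balance=$2540.00 total_interest=$40.00
After 3 (year_end (apply 10% annual interest)): balance=$2794.00 total_interest=$294.00
After 4 (withdraw($300)): balance=$2494.00 total_interest=$294.00
After 5 (month_end (apply 2% monthly interest)): balance=$2543.88 total_interest=$343.88
After 6 (year_end (apply 10% annual interest)): balance=$2798.26 total_interest=$598.26
After 7 (deposit($500)): balance=$3298.26 total_interest=$598.26
After 8 (deposit($500)): balance=$3798.26 total_interest=$598.26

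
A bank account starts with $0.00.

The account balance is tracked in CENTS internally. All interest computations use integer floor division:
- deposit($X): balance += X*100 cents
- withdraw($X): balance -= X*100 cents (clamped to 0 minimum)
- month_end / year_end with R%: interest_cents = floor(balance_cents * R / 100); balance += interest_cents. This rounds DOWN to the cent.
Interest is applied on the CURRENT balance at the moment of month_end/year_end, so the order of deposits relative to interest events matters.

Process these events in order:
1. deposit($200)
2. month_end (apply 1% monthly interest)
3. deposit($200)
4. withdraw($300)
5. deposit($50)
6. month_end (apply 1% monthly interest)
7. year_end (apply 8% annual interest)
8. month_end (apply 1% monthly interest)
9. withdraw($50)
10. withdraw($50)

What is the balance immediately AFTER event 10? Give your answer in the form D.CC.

Answer: 67.45

Derivation:
After 1 (deposit($200)): balance=$200.00 total_interest=$0.00
After 2 (month_end (apply 1% monthly interest)): balance=$202.00 total_interest=$2.00
After 3 (deposit($200)): balance=$402.00 total_interest=$2.00
After 4 (withdraw($300)): balance=$102.00 total_interest=$2.00
After 5 (deposit($50)): balance=$152.00 total_interest=$2.00
After 6 (month_end (apply 1% monthly interest)): balance=$153.52 total_interest=$3.52
After 7 (year_end (apply 8% annual interest)): balance=$165.80 total_interest=$15.80
After 8 (month_end (apply 1% monthly interest)): balance=$167.45 total_interest=$17.45
After 9 (withdraw($50)): balance=$117.45 total_interest=$17.45
After 10 (withdraw($50)): balance=$67.45 total_interest=$17.45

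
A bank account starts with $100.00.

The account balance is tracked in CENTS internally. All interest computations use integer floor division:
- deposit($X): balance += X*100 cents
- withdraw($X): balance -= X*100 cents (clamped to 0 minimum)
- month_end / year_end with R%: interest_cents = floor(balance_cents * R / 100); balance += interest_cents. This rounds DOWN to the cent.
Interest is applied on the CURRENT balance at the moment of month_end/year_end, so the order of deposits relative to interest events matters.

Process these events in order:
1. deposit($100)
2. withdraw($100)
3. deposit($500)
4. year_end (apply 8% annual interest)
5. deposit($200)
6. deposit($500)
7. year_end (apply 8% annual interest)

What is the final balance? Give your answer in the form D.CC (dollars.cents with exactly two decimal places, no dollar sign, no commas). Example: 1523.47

After 1 (deposit($100)): balance=$200.00 total_interest=$0.00
After 2 (withdraw($100)): balance=$100.00 total_interest=$0.00
After 3 (deposit($500)): balance=$600.00 total_interest=$0.00
After 4 (year_end (apply 8% annual interest)): balance=$648.00 total_interest=$48.00
After 5 (deposit($200)): balance=$848.00 total_interest=$48.00
After 6 (deposit($500)): balance=$1348.00 total_interest=$48.00
After 7 (year_end (apply 8% annual interest)): balance=$1455.84 total_interest=$155.84

Answer: 1455.84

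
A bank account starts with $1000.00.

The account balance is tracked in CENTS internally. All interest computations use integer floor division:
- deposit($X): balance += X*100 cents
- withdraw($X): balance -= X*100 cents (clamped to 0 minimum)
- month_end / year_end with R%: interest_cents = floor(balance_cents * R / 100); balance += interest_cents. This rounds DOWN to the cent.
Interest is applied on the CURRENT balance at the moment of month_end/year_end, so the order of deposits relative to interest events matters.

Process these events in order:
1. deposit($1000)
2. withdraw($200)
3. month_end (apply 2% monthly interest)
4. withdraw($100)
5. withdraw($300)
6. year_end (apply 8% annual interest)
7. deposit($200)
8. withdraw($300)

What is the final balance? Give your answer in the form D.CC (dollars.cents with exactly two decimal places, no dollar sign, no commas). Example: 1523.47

After 1 (deposit($1000)): balance=$2000.00 total_interest=$0.00
After 2 (withdraw($200)): balance=$1800.00 total_interest=$0.00
After 3 (month_end (apply 2% monthly interest)): balance=$1836.00 total_interest=$36.00
After 4 (withdraw($100)): balance=$1736.00 total_interest=$36.00
After 5 (withdraw($300)): balance=$1436.00 total_interest=$36.00
After 6 (year_end (apply 8% annual interest)): balance=$1550.88 total_interest=$150.88
After 7 (deposit($200)): balance=$1750.88 total_interest=$150.88
After 8 (withdraw($300)): balance=$1450.88 total_interest=$150.88

Answer: 1450.88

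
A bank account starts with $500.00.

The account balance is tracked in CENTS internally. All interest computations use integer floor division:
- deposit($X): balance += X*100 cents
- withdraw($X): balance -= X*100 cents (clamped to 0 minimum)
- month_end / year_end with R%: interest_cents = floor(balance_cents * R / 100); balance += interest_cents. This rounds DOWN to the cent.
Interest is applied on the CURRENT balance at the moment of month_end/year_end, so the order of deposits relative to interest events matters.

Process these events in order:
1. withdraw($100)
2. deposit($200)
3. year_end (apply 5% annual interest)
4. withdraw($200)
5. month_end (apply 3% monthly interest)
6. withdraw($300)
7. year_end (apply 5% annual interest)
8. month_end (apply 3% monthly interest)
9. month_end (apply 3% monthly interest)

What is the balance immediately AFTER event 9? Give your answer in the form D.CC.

After 1 (withdraw($100)): balance=$400.00 total_interest=$0.00
After 2 (deposit($200)): balance=$600.00 total_interest=$0.00
After 3 (year_end (apply 5% annual interest)): balance=$630.00 total_interest=$30.00
After 4 (withdraw($200)): balance=$430.00 total_interest=$30.00
After 5 (month_end (apply 3% monthly interest)): balance=$442.90 total_interest=$42.90
After 6 (withdraw($300)): balance=$142.90 total_interest=$42.90
After 7 (year_end (apply 5% annual interest)): balance=$150.04 total_interest=$50.04
After 8 (month_end (apply 3% monthly interest)): balance=$154.54 total_interest=$54.54
After 9 (month_end (apply 3% monthly interest)): balance=$159.17 total_interest=$59.17

Answer: 159.17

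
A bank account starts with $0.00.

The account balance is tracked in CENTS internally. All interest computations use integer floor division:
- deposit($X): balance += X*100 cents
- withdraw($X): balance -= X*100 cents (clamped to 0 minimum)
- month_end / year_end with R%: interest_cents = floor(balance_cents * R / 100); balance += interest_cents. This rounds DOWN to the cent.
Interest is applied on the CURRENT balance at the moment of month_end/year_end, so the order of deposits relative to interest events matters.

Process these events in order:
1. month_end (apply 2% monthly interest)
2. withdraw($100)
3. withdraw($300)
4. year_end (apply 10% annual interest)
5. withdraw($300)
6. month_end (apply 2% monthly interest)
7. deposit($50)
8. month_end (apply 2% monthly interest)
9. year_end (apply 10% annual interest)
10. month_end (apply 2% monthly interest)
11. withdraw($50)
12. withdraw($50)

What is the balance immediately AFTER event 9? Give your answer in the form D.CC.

Answer: 56.10

Derivation:
After 1 (month_end (apply 2% monthly interest)): balance=$0.00 total_interest=$0.00
After 2 (withdraw($100)): balance=$0.00 total_interest=$0.00
After 3 (withdraw($300)): balance=$0.00 total_interest=$0.00
After 4 (year_end (apply 10% annual interest)): balance=$0.00 total_interest=$0.00
After 5 (withdraw($300)): balance=$0.00 total_interest=$0.00
After 6 (month_end (apply 2% monthly interest)): balance=$0.00 total_interest=$0.00
After 7 (deposit($50)): balance=$50.00 total_interest=$0.00
After 8 (month_end (apply 2% monthly interest)): balance=$51.00 total_interest=$1.00
After 9 (year_end (apply 10% annual interest)): balance=$56.10 total_interest=$6.10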